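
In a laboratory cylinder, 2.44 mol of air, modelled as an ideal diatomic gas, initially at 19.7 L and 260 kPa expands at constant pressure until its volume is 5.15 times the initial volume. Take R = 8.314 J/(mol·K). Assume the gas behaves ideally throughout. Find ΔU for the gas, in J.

53100 J

T₁ = P₁V₁/(nR) = 260×19.7/(2.44×8.314) = 252 K.
Isobaric: P stays 260 kPa; V/T = const ⇒ T₂ = 1300 K, V₂ = 101 L.
For an ideal gas ΔU = nCvΔT with Cv = (5/2)R = 20.8 J/(mol·K).
ΔU = 2.44×20.8×(1300−252) = 53100 J.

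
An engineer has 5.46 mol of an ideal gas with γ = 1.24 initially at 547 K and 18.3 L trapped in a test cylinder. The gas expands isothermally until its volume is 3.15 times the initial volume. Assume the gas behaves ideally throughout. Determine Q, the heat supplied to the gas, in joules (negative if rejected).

28500 J

P₁ = nRT₁/V₁ = 5.46×8.314×547/18.3 = 1360 kPa.
Isothermal: T stays 547 K; PV = const ⇒ V₂ = 57.6 L, P₂ = 431 kPa.
ΔU = 0 (ideal gas, T constant).
W = nRT ln(V₂/V₁) = 5.46×8.314×547×ln(3.15) = 28500 J.
Q = ΔU + W = 28500 J.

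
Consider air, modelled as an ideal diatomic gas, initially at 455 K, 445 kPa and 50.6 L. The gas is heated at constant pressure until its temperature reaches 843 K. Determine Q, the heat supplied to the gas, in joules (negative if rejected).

n = P₁V₁/(RT₁) = 445×50.6/(8.314×455) = 5.95 mol.
Isobaric: P stays 445 kPa; V/T = const ⇒ T₂ = 843 K, V₂ = 93.7 L.
W = PΔV = 445×(93.7−50.6) kPa·L = 19200 J.
ΔU = nCvΔT = 5.95×20.8×(843−455) = 48000 J.
Q = ΔU + W = nCpΔT = 67200 J.

67200 J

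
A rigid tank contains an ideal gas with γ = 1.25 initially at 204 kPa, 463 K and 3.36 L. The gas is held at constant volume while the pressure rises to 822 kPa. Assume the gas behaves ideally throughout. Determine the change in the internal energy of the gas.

8310 J

n = P₁V₁/(RT₁) = 204×3.36/(8.314×463) = 0.178 mol.
Isochoric: V stays 3.36 L; P/T = const ⇒ T₂ = 1870 K, P₂ = 822 kPa.
For an ideal gas ΔU = nCvΔT with Cv = R/(γ−1) = 33.3 J/(mol·K).
ΔU = 0.178×33.3×(1870−463) = 8310 J.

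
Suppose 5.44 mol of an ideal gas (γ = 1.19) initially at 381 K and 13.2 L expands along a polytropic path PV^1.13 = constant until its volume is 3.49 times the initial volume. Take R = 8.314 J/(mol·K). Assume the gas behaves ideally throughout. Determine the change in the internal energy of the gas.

P₁ = nRT₁/V₁ = 5.44×8.314×381/13.2 = 1310 kPa.
Polytropic n=1.13: T₂ = T₁(V₁/V₂)^(n−1) = 381×(0.287)^0.13 = 324 K; P₂ = P₁(V₁/V₂)^n = 318 kPa.
For an ideal gas ΔU = nCvΔT with Cv = R/(γ−1) = 43.8 J/(mol·K).
ΔU = 5.44×43.8×(324−381) = -13600 J.

-13600 J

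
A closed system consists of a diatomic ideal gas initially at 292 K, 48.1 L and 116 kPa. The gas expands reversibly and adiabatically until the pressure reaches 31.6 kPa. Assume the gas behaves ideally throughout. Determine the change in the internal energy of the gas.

-4330 J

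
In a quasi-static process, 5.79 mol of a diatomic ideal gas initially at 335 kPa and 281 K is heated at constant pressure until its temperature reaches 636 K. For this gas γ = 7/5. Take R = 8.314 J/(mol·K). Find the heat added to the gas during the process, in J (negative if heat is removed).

59800 J

V₁ = nRT₁/P₁ = 5.79×8.314×281/335 = 40.4 L.
Isobaric: P stays 335 kPa; V/T = const ⇒ T₂ = 636 K, V₂ = 91.4 L.
W = PΔV = 335×(91.4−40.4) kPa·L = 17100 J.
ΔU = nCvΔT = 5.79×20.8×(636−281) = 42700 J.
Q = ΔU + W = nCpΔT = 59800 J.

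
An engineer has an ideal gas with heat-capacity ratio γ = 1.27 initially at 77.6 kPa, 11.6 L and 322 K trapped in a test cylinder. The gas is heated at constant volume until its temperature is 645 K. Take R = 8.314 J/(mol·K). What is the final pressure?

155 kPa

Isochoric: V stays 11.6 L; P/T = const ⇒ T₂ = 645 K, P₂ = 155 kPa.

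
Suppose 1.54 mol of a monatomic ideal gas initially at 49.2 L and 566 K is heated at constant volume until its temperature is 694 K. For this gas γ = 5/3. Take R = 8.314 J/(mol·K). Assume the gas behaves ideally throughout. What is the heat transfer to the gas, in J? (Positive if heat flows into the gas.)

2460 J

P₁ = nRT₁/V₁ = 1.54×8.314×566/49.2 = 147 kPa.
Isochoric: V stays 49.2 L; P/T = const ⇒ T₂ = 694 K, P₂ = 181 kPa.
W = 0 (no volume change).
ΔU = nCvΔT = 1.54×12.5×(694−566) = 2460 J.
Q = ΔU = 2460 J.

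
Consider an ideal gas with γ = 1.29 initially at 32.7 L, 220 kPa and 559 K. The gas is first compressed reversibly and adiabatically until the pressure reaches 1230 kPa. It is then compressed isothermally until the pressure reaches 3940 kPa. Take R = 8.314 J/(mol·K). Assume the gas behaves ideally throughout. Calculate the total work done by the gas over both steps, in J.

n = P₁V₁/(RT₁) = 220×32.7/(8.314×559) = 1.55 mol.
Step 1 — Adiabatic: T₂/T₁ = (P₂/P₁)^((γ−1)/γ) ⇒ T₂ = 559×(5.59)^0.225 = 823 K; V₂ = 8.61 L.
ΔU = nCvΔT = 1.55×28.7×(823−559) = 11700 J.
Q = 0 for an adiabatic process, so W = −ΔU = -11700 J.
State after step 1: P = 1230 kPa, V = 8.61 L, T = 823 K.
Step 2 — Isothermal: T stays 823 K; PV = const ⇒ V₂ = 2.69 L, P₂ = 3940 kPa.
ΔU = 0 (ideal gas, T constant).
W = nRT ln(V₂/V₁) = 1.55×8.314×823×ln(0.312) = -12300 J.
Q = ΔU + W = -12300 J.
Net over both steps: W = -24100 J, Q = -12300 J, ΔU = 11700 J.

-24100 J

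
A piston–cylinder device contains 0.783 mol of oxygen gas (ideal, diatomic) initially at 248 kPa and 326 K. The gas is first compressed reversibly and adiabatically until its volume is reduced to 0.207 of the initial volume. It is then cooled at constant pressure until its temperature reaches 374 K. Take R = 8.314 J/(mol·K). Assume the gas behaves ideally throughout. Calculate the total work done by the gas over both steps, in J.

-6210 J

V₁ = nRT₁/P₁ = 0.783×8.314×326/248 = 8.56 L.
Step 1 — Adiabatic: TV^(γ−1) = const ⇒ T₂ = 326×(4.83)^0.400 = 612 K; PV^γ = const ⇒ P₂ = 2250 kPa.
ΔU = nCvΔT = 0.783×20.8×(612−326) = 4660 J.
Q = 0 for an adiabatic process, so W = −ΔU = -4660 J.
State after step 1: P = 2250 kPa, V = 1.77 L, T = 612 K.
Step 2 — Isobaric: P stays 2250 kPa; V/T = const ⇒ T₂ = 374 K, V₂ = 1.08 L.
W = PΔV = 2250×(1.08−1.77) kPa·L = -1550 J.
ΔU = nCvΔT = 0.783×20.8×(374−612) = -3880 J.
Q = ΔU + W = nCpΔT = -5430 J.
Net over both steps: W = -6210 J, Q = -5430 J, ΔU = 781 J.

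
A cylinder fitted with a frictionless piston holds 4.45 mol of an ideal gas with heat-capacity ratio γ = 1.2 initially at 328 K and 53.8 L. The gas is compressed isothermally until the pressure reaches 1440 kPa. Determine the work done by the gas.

P₁ = nRT₁/V₁ = 4.45×8.314×328/53.8 = 226 kPa.
Isothermal: T stays 328 K; PV = const ⇒ V₂ = 8.43 L, P₂ = 1440 kPa.
W = nRT ln(V₂/V₁) = 4.45×8.314×328×ln(0.157) = -22500 J.

-22500 J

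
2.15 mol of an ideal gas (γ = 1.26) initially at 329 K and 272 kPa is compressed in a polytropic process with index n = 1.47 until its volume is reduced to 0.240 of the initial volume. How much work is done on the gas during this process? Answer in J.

12000 J

V₁ = nRT₁/P₁ = 2.15×8.314×329/272 = 21.6 L.
Polytropic n=1.47: T₂ = T₁(V₁/V₂)^(n−1) = 329×(4.17)^0.47 = 643 K; P₂ = P₁(V₁/V₂)^n = 2220 kPa.
W = (P₁V₁−P₂V₂)/(n−1) = (272×21.6−2220×5.19)/0.47 = -12000 J.
Work done on the gas = −W_by = 12000 J.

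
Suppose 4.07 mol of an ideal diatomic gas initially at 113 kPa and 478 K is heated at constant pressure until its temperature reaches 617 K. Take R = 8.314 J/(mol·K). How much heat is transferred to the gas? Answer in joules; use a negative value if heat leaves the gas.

16500 J

V₁ = nRT₁/P₁ = 4.07×8.314×478/113 = 143 L.
Isobaric: P stays 113 kPa; V/T = const ⇒ T₂ = 617 K, V₂ = 185 L.
W = PΔV = 113×(185−143) kPa·L = 4700 J.
ΔU = nCvΔT = 4.07×20.8×(617−478) = 11800 J.
Q = ΔU + W = nCpΔT = 16500 J.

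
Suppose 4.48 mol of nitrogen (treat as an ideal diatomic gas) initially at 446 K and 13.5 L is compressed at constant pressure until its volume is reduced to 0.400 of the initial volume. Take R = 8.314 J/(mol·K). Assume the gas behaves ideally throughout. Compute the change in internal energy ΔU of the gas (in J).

-24900 J

P₁ = nRT₁/V₁ = 4.48×8.314×446/13.5 = 1230 kPa.
Isobaric: P stays 1230 kPa; V/T = const ⇒ T₂ = 178 K, V₂ = 5.40 L.
For an ideal gas ΔU = nCvΔT with Cv = (5/2)R = 20.8 J/(mol·K).
ΔU = 4.48×20.8×(178−446) = -24900 J.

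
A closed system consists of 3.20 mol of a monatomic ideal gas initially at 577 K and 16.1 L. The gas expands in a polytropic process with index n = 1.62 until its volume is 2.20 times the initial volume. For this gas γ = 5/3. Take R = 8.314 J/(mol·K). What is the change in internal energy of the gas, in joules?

P₁ = nRT₁/V₁ = 3.20×8.314×577/16.1 = 953 kPa.
Polytropic n=1.62: T₂ = T₁(V₁/V₂)^(n−1) = 577×(0.455)^0.62 = 354 K; P₂ = P₁(V₁/V₂)^n = 266 kPa.
For an ideal gas ΔU = nCvΔT with Cv = (3/2)R = 12.5 J/(mol·K).
ΔU = 3.20×12.5×(354−577) = -8900 J.

-8900 J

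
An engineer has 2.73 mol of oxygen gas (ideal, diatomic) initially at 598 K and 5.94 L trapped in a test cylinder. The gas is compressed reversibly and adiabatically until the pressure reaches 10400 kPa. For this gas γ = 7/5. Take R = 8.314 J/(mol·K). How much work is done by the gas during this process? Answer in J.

P₁ = nRT₁/V₁ = 2.73×8.314×598/5.94 = 2290 kPa.
Adiabatic: T₂/T₁ = (P₂/P₁)^((γ−1)/γ) ⇒ T₂ = 598×(4.55)^0.286 = 922 K; V₂ = 2.01 L.
ΔU = nCvΔT = 2.73×20.8×(922−598) = 18400 J.
Q = 0 for an adiabatic process, so W = −ΔU = -18400 J.

-18400 J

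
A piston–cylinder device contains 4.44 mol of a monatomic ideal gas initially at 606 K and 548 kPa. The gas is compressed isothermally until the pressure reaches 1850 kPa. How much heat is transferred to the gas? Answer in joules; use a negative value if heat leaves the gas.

V₁ = nRT₁/P₁ = 4.44×8.314×606/548 = 40.8 L.
Isothermal: T stays 606 K; PV = const ⇒ V₂ = 12.1 L, P₂ = 1850 kPa.
ΔU = 0 (ideal gas, T constant).
W = nRT ln(V₂/V₁) = 4.44×8.314×606×ln(0.296) = -27200 J.
Q = ΔU + W = -27200 J.

-27200 J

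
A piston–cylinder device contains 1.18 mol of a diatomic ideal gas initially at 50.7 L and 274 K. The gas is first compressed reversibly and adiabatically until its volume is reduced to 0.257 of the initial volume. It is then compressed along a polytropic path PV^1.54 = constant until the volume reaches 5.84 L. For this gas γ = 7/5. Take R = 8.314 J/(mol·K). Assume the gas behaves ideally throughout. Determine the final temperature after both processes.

728 K

P₁ = nRT₁/V₁ = 1.18×8.314×274/50.7 = 53.0 kPa.
Step 1 — Adiabatic: TV^(γ−1) = const ⇒ T₂ = 274×(3.89)^0.400 = 472 K; PV^γ = const ⇒ P₂ = 355 kPa.
ΔU = nCvΔT = 1.18×20.8×(472−274) = 4850 J.
Q = 0 for an adiabatic process, so W = −ΔU = -4850 J.
State after step 1: P = 355 kPa, V = 13.0 L, T = 472 K.
Step 2 — Polytropic n=1.54: T₂ = T₁(V₁/V₂)^(n−1) = 472×(2.23)^0.54 = 728 K; P₂ = P₁(V₁/V₂)^n = 1220 kPa.
W = (P₁V₁−P₂V₂)/(n−1) = (355×13.0−1220×5.84)/0.54 = -4650 J.
ΔU = nCvΔT = 1.18×20.8×(728−472) = 6280 J.
Q = ΔU + W = 1630 J.
Net over both steps: W = -9500 J, Q = 1630 J, ΔU = 11100 J.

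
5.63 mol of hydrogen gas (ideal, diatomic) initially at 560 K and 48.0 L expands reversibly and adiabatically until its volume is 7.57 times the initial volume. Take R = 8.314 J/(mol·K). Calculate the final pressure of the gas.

32.1 kPa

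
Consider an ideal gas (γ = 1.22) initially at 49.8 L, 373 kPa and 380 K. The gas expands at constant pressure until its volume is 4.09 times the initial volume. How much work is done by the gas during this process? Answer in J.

57400 J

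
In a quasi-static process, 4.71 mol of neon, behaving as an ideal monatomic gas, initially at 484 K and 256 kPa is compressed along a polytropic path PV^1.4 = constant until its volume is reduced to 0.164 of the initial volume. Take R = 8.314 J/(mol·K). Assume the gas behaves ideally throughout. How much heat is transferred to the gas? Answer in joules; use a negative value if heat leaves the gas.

V₁ = nRT₁/P₁ = 4.71×8.314×484/256 = 74.0 L.
Polytropic n=1.4: T₂ = T₁(V₁/V₂)^(n−1) = 484×(6.10)^0.40 = 997 K; P₂ = P₁(V₁/V₂)^n = 3220 kPa.
W = (P₁V₁−P₂V₂)/(n−1) = (256×74.0−3220×12.1)/0.40 = -50300 J.
ΔU = nCvΔT = 4.71×12.5×(997−484) = 30200 J.
Q = ΔU + W = -20100 J.

-20100 J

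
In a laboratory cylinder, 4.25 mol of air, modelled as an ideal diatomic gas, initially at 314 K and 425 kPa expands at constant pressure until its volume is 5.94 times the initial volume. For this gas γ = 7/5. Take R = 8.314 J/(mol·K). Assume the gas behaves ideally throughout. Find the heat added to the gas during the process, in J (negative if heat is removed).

192000 J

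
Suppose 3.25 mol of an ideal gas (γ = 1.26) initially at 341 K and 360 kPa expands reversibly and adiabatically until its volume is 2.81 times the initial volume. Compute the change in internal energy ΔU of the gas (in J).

V₁ = nRT₁/P₁ = 3.25×8.314×341/360 = 25.6 L.
Adiabatic: TV^(γ−1) = const ⇒ T₂ = 341×(0.356)^0.260 = 261 K; PV^γ = const ⇒ P₂ = 97.9 kPa.
For an ideal gas ΔU = nCvΔT with Cv = R/(γ−1) = 32.0 J/(mol·K).
ΔU = 3.25×32.0×(261−341) = -8350 J.

-8350 J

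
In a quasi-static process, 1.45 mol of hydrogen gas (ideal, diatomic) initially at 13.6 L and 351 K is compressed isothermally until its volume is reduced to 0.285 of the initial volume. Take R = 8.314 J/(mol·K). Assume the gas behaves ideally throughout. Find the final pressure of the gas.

1090 kPa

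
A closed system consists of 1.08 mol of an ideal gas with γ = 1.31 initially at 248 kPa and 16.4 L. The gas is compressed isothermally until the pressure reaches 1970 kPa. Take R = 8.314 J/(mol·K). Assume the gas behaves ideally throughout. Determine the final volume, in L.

T₁ = P₁V₁/(nR) = 248×16.4/(1.08×8.314) = 453 K.
Isothermal: T stays 453 K; PV = const ⇒ V₂ = 2.06 L, P₂ = 1970 kPa.

2.06 L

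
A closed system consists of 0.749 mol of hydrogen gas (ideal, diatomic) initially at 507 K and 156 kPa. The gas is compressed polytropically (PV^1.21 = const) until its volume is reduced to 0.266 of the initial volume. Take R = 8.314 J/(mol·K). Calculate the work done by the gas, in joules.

V₁ = nRT₁/P₁ = 0.749×8.314×507/156 = 20.2 L.
Polytropic n=1.21: T₂ = T₁(V₁/V₂)^(n−1) = 507×(3.76)^0.21 = 670 K; P₂ = P₁(V₁/V₂)^n = 774 kPa.
W = (P₁V₁−P₂V₂)/(n−1) = (156×20.2−774×5.38)/0.21 = -4820 J.

-4820 J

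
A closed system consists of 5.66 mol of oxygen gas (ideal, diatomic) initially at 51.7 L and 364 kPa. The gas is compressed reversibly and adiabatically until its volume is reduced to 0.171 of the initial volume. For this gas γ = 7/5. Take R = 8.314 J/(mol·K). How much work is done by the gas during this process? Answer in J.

-48300 J

T₁ = P₁V₁/(nR) = 364×51.7/(5.66×8.314) = 400 K.
Adiabatic: TV^(γ−1) = const ⇒ T₂ = 400×(5.85)^0.400 = 811 K; PV^γ = const ⇒ P₂ = 4310 kPa.
ΔU = nCvΔT = 5.66×20.8×(811−400) = 48300 J.
Q = 0 for an adiabatic process, so W = −ΔU = -48300 J.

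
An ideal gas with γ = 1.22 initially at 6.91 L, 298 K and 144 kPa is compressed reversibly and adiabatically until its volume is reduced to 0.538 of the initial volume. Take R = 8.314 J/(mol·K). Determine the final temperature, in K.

342 K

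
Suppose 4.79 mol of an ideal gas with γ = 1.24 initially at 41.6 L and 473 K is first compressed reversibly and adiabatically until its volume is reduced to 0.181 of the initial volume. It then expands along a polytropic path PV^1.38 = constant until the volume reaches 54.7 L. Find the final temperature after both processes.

P₁ = nRT₁/V₁ = 4.79×8.314×473/41.6 = 453 kPa.
Step 1 — Adiabatic: TV^(γ−1) = const ⇒ T₂ = 473×(5.52)^0.240 = 713 K; PV^γ = const ⇒ P₂ = 3770 kPa.
ΔU = nCvΔT = 4.79×34.6×(713−473) = 39800 J.
Q = 0 for an adiabatic process, so W = −ΔU = -39800 J.
State after step 1: P = 3770 kPa, V = 7.53 L, T = 713 K.
Step 2 — Polytropic n=1.38: T₂ = T₁(V₁/V₂)^(n−1) = 713×(0.138)^0.38 = 336 K; P₂ = P₁(V₁/V₂)^n = 244 kPa.
W = (P₁V₁−P₂V₂)/(n−1) = (3770×7.53−244×54.7)/0.38 = 39500 J.
ΔU = nCvΔT = 4.79×34.6×(336−713) = -62600 J.
Q = ΔU + W = -23100 J.
Net over both steps: W = -260 J, Q = -23100 J, ΔU = -22800 J.

336 K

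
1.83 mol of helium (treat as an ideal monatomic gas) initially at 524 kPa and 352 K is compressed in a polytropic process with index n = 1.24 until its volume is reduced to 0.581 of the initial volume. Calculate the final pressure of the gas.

V₁ = nRT₁/P₁ = 1.83×8.314×352/524 = 10.2 L.
Polytropic n=1.24: T₂ = T₁(V₁/V₂)^(n−1) = 352×(1.72)^0.24 = 401 K; P₂ = P₁(V₁/V₂)^n = 1030 kPa.

1030 kPa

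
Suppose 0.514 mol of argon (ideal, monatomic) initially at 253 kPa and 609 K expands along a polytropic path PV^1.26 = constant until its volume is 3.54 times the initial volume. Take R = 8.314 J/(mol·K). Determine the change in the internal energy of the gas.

V₁ = nRT₁/P₁ = 0.514×8.314×609/253 = 10.3 L.
Polytropic n=1.26: T₂ = T₁(V₁/V₂)^(n−1) = 609×(0.282)^0.26 = 438 K; P₂ = P₁(V₁/V₂)^n = 51.4 kPa.
For an ideal gas ΔU = nCvΔT with Cv = (3/2)R = 12.5 J/(mol·K).
ΔU = 0.514×12.5×(438−609) = -1090 J.

-1090 J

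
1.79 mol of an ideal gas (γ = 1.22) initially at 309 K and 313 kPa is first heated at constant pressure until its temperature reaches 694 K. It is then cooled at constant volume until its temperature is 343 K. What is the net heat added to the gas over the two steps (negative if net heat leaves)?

V₁ = nRT₁/P₁ = 1.79×8.314×309/313 = 14.7 L.
Step 1 — Isobaric: P stays 313 kPa; V/T = const ⇒ T₂ = 694 K, V₂ = 33.0 L.
W = PΔV = 313×(33.0−14.7) kPa·L = 5730 J.
ΔU = nCvΔT = 1.79×37.8×(694−309) = 26000 J.
Q = ΔU + W = nCpΔT = 31800 J.
State after step 1: P = 313 kPa, V = 33.0 L, T = 694 K.
Step 2 — Isochoric: V stays 33.0 L; P/T = const ⇒ T₂ = 343 K, P₂ = 155 kPa.
W = 0 (no volume change).
ΔU = nCvΔT = 1.79×37.8×(343−694) = -23700 J.
Q = ΔU = -23700 J.
Net over both steps: W = 5730 J, Q = 8030 J, ΔU = 2300 J.

8030 J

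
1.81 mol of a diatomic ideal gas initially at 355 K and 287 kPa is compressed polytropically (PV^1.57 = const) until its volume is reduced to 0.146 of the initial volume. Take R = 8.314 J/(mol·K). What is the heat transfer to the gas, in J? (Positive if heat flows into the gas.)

7940 J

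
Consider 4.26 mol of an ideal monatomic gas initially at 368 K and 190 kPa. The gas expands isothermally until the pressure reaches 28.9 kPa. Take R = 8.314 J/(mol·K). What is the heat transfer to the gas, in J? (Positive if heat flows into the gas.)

V₁ = nRT₁/P₁ = 4.26×8.314×368/190 = 68.6 L.
Isothermal: T stays 368 K; PV = const ⇒ V₂ = 451 L, P₂ = 28.9 kPa.
ΔU = 0 (ideal gas, T constant).
W = nRT ln(V₂/V₁) = 4.26×8.314×368×ln(6.57) = 24500 J.
Q = ΔU + W = 24500 J.

24500 J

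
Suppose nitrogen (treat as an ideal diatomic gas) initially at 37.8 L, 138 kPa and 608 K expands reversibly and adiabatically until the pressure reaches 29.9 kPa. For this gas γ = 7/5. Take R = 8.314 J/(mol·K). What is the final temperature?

393 K

Adiabatic: T₂/T₁ = (P₂/P₁)^((γ−1)/γ) ⇒ T₂ = 608×(0.217)^0.286 = 393 K; V₂ = 113 L.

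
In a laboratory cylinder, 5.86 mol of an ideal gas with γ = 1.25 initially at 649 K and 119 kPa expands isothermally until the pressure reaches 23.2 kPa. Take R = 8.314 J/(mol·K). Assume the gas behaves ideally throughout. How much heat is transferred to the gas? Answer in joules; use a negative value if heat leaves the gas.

51700 J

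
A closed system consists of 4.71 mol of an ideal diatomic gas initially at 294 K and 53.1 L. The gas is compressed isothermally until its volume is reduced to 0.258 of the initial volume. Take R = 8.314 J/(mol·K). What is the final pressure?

840 kPa

P₁ = nRT₁/V₁ = 4.71×8.314×294/53.1 = 217 kPa.
Isothermal: T stays 294 K; PV = const ⇒ V₂ = 13.7 L, P₂ = 840 kPa.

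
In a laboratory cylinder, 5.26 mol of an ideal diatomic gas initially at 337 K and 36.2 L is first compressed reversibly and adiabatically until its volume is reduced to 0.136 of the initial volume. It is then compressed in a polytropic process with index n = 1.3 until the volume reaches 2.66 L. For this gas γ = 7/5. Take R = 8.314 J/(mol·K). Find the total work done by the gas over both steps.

P₁ = nRT₁/V₁ = 5.26×8.314×337/36.2 = 407 kPa.
Step 1 — Adiabatic: TV^(γ−1) = const ⇒ T₂ = 337×(7.35)^0.400 = 749 K; PV^γ = const ⇒ P₂ = 6650 kPa.
ΔU = nCvΔT = 5.26×20.8×(749−337) = 45000 J.
Q = 0 for an adiabatic process, so W = −ΔU = -45000 J.
State after step 1: P = 6650 kPa, V = 4.92 L, T = 749 K.
Step 2 — Polytropic n=1.3: T₂ = T₁(V₁/V₂)^(n−1) = 749×(1.85)^0.30 = 900 K; P₂ = P₁(V₁/V₂)^n = 14800 kPa.
W = (P₁V₁−P₂V₂)/(n−1) = (6650×4.92−14800×2.66)/0.30 = -22100 J.
ΔU = nCvΔT = 5.26×20.8×(900−749) = 16600 J.
Q = ΔU + W = -5530 J.
Net over both steps: W = -67100 J, Q = -5530 J, ΔU = 61600 J.

-67100 J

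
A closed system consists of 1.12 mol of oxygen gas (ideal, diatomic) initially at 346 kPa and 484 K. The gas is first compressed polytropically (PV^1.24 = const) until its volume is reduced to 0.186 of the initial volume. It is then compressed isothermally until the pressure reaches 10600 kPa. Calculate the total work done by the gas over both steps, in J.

-18400 J

V₁ = nRT₁/P₁ = 1.12×8.314×484/346 = 13.0 L.
Step 1 — Polytropic n=1.24: T₂ = T₁(V₁/V₂)^(n−1) = 484×(5.38)^0.24 = 725 K; P₂ = P₁(V₁/V₂)^n = 2790 kPa.
W = (P₁V₁−P₂V₂)/(n−1) = (346×13.0−2790×2.42)/0.24 = -9340 J.
ΔU = nCvΔT = 1.12×20.8×(725−484) = 5600 J.
Q = ΔU + W = -3740 J.
State after step 1: P = 2790 kPa, V = 2.42 L, T = 725 K.
Step 2 — Isothermal: T stays 725 K; PV = const ⇒ V₂ = 0.637 L, P₂ = 10600 kPa.
ΔU = 0 (ideal gas, T constant).
W = nRT ln(V₂/V₁) = 1.12×8.314×725×ln(0.263) = -9020 J.
Q = ΔU + W = -9020 J.
Net over both steps: W = -18400 J, Q = -12800 J, ΔU = 5600 J.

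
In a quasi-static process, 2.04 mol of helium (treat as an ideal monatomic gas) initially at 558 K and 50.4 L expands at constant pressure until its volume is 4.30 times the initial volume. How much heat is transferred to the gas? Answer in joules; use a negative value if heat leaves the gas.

78100 J

P₁ = nRT₁/V₁ = 2.04×8.314×558/50.4 = 188 kPa.
Isobaric: P stays 188 kPa; V/T = const ⇒ T₂ = 2400 K, V₂ = 217 L.
W = PΔV = 188×(217−50.4) kPa·L = 31200 J.
ΔU = nCvΔT = 2.04×12.5×(2400−558) = 46800 J.
Q = ΔU + W = nCpΔT = 78100 J.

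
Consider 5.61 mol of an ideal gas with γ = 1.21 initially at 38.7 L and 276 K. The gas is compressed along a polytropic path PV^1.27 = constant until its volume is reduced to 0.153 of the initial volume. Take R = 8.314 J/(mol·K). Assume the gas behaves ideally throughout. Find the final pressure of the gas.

P₁ = nRT₁/V₁ = 5.61×8.314×276/38.7 = 333 kPa.
Polytropic n=1.27: T₂ = T₁(V₁/V₂)^(n−1) = 276×(6.54)^0.27 = 458 K; P₂ = P₁(V₁/V₂)^n = 3610 kPa.

3610 kPa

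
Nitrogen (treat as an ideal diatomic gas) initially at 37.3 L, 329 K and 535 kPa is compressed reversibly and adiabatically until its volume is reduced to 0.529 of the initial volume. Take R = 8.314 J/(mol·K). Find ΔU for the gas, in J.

14500 J

n = P₁V₁/(RT₁) = 535×37.3/(8.314×329) = 7.30 mol.
Adiabatic: TV^(γ−1) = const ⇒ T₂ = 329×(1.89)^0.400 = 424 K; PV^γ = const ⇒ P₂ = 1300 kPa.
For an ideal gas ΔU = nCvΔT with Cv = (5/2)R = 20.8 J/(mol·K).
ΔU = 7.30×20.8×(424−329) = 14500 J.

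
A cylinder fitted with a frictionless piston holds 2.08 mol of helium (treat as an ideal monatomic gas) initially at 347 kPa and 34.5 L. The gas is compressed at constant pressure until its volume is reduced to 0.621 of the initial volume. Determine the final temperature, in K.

T₁ = P₁V₁/(nR) = 347×34.5/(2.08×8.314) = 692 K.
Isobaric: P stays 347 kPa; V/T = const ⇒ T₂ = 430 K, V₂ = 21.4 L.

430 K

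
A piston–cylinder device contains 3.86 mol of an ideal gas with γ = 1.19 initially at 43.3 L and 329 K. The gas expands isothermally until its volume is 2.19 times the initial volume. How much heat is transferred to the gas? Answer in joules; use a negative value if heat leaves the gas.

8280 J

P₁ = nRT₁/V₁ = 3.86×8.314×329/43.3 = 244 kPa.
Isothermal: T stays 329 K; PV = const ⇒ V₂ = 94.8 L, P₂ = 111 kPa.
ΔU = 0 (ideal gas, T constant).
W = nRT ln(V₂/V₁) = 3.86×8.314×329×ln(2.19) = 8280 J.
Q = ΔU + W = 8280 J.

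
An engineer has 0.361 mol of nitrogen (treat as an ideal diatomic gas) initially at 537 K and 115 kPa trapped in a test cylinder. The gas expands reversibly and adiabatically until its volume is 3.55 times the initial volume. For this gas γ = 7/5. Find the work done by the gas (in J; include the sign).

V₁ = nRT₁/P₁ = 0.361×8.314×537/115 = 14.0 L.
Adiabatic: TV^(γ−1) = const ⇒ T₂ = 537×(0.282)^0.400 = 324 K; PV^γ = const ⇒ P₂ = 19.5 kPa.
ΔU = nCvΔT = 0.361×20.8×(324−537) = -1600 J.
Q = 0 for an adiabatic process, so W = −ΔU = 1600 J.

1600 J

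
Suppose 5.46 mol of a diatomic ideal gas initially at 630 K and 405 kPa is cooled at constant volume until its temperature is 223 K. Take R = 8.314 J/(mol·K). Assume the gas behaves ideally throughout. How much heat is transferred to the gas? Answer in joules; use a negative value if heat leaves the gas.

-46200 J

V₁ = nRT₁/P₁ = 5.46×8.314×630/405 = 70.6 L.
Isochoric: V stays 70.6 L; P/T = const ⇒ T₂ = 223 K, P₂ = 143 kPa.
W = 0 (no volume change).
ΔU = nCvΔT = 5.46×20.8×(223−630) = -46200 J.
Q = ΔU = -46200 J.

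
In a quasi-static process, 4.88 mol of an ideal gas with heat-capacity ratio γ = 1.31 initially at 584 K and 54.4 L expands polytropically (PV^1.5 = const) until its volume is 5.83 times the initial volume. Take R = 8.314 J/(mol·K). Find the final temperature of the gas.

242 K

P₁ = nRT₁/V₁ = 4.88×8.314×584/54.4 = 436 kPa.
Polytropic n=1.5: T₂ = T₁(V₁/V₂)^(n−1) = 584×(0.172)^0.50 = 242 K; P₂ = P₁(V₁/V₂)^n = 30.9 kPa.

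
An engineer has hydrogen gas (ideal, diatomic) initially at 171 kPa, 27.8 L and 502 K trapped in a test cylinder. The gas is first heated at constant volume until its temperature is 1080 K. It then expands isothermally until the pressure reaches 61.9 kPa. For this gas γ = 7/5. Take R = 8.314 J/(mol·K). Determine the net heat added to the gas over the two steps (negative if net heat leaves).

n = P₁V₁/(RT₁) = 171×27.8/(8.314×502) = 1.14 mol.
Step 1 — Isochoric: V stays 27.8 L; P/T = const ⇒ T₂ = 1080 K, P₂ = 368 kPa.
W = 0 (no volume change).
ΔU = nCvΔT = 1.14×20.8×(1080−502) = 13700 J.
Q = ΔU = 13700 J.
State after step 1: P = 368 kPa, V = 27.8 L, T = 1080 K.
Step 2 — Isothermal: T stays 1080 K; PV = const ⇒ V₂ = 165 L, P₂ = 61.9 kPa.
ΔU = 0 (ideal gas, T constant).
W = nRT ln(V₂/V₁) = 1.14×8.314×1080×ln(5.94) = 18200 J.
Q = ΔU + W = 18200 J.
Net over both steps: W = 18200 J, Q = 31900 J, ΔU = 13700 J.

31900 J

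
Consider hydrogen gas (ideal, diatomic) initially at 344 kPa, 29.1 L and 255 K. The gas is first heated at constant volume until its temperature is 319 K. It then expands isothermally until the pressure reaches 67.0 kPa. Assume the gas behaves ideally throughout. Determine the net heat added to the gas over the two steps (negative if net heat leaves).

n = P₁V₁/(RT₁) = 344×29.1/(8.314×255) = 4.72 mol.
Step 1 — Isochoric: V stays 29.1 L; P/T = const ⇒ T₂ = 319 K, P₂ = 430 kPa.
W = 0 (no volume change).
ΔU = nCvΔT = 4.72×20.8×(319−255) = 6280 J.
Q = ΔU = 6280 J.
State after step 1: P = 430 kPa, V = 29.1 L, T = 319 K.
Step 2 — Isothermal: T stays 319 K; PV = const ⇒ V₂ = 187 L, P₂ = 67.0 kPa.
ΔU = 0 (ideal gas, T constant).
W = nRT ln(V₂/V₁) = 4.72×8.314×319×ln(6.42) = 23300 J.
Q = ΔU + W = 23300 J.
Net over both steps: W = 23300 J, Q = 29600 J, ΔU = 6280 J.

29600 J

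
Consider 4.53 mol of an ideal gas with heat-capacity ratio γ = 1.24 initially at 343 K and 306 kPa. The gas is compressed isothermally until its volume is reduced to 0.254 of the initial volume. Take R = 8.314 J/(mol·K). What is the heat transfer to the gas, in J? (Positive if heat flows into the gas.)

V₁ = nRT₁/P₁ = 4.53×8.314×343/306 = 42.2 L.
Isothermal: T stays 343 K; PV = const ⇒ V₂ = 10.7 L, P₂ = 1200 kPa.
ΔU = 0 (ideal gas, T constant).
W = nRT ln(V₂/V₁) = 4.53×8.314×343×ln(0.254) = -17700 J.
Q = ΔU + W = -17700 J.

-17700 J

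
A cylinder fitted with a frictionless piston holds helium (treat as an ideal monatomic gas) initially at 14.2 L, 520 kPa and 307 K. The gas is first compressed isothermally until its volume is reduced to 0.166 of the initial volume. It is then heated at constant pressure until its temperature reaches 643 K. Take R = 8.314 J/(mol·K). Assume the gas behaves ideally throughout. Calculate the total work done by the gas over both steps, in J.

-5180 J

n = P₁V₁/(RT₁) = 520×14.2/(8.314×307) = 2.89 mol.
Step 1 — Isothermal: T stays 307 K; PV = const ⇒ V₂ = 2.36 L, P₂ = 3130 kPa.
ΔU = 0 (ideal gas, T constant).
W = nRT ln(V₂/V₁) = 2.89×8.314×307×ln(0.166) = -13300 J.
Q = ΔU + W = -13300 J.
State after step 1: P = 3130 kPa, V = 2.36 L, T = 307 K.
Step 2 — Isobaric: P stays 3130 kPa; V/T = const ⇒ T₂ = 643 K, V₂ = 4.94 L.
W = PΔV = 3130×(4.94−2.36) kPa·L = 8080 J.
ΔU = nCvΔT = 2.89×12.5×(643−307) = 12100 J.
Q = ΔU + W = nCpΔT = 20200 J.
Net over both steps: W = -5180 J, Q = 6940 J, ΔU = 12100 J.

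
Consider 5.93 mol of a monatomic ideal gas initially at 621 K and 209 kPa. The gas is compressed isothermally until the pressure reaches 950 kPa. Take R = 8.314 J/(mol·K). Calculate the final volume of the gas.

32.2 L

V₁ = nRT₁/P₁ = 5.93×8.314×621/209 = 146 L.
Isothermal: T stays 621 K; PV = const ⇒ V₂ = 32.2 L, P₂ = 950 kPa.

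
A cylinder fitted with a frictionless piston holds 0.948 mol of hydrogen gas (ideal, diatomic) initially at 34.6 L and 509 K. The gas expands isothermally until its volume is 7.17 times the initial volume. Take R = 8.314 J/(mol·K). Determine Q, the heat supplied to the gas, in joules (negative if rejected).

P₁ = nRT₁/V₁ = 0.948×8.314×509/34.6 = 116 kPa.
Isothermal: T stays 509 K; PV = const ⇒ V₂ = 248 L, P₂ = 16.2 kPa.
ΔU = 0 (ideal gas, T constant).
W = nRT ln(V₂/V₁) = 0.948×8.314×509×ln(7.17) = 7900 J.
Q = ΔU + W = 7900 J.

7900 J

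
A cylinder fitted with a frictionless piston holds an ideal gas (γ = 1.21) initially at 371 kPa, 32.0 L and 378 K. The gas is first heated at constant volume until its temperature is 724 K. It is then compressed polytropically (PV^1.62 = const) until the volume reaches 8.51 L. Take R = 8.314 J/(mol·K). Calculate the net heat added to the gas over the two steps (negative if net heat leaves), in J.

143000 J

n = P₁V₁/(RT₁) = 371×32.0/(8.314×378) = 3.78 mol.
Step 1 — Isochoric: V stays 32.0 L; P/T = const ⇒ T₂ = 724 K, P₂ = 711 kPa.
W = 0 (no volume change).
ΔU = nCvΔT = 3.78×39.6×(724−378) = 51700 J.
Q = ΔU = 51700 J.
State after step 1: P = 711 kPa, V = 32.0 L, T = 724 K.
Step 2 — Polytropic n=1.62: T₂ = T₁(V₁/V₂)^(n−1) = 724×(3.76)^0.62 = 1650 K; P₂ = P₁(V₁/V₂)^n = 6070 kPa.
W = (P₁V₁−P₂V₂)/(n−1) = (711×32.0−6070×8.51)/0.62 = -46700 J.
ΔU = nCvΔT = 3.78×39.6×(1650−724) = 138000 J.
Q = ΔU + W = 91200 J.
Net over both steps: W = -46700 J, Q = 143000 J, ΔU = 190000 J.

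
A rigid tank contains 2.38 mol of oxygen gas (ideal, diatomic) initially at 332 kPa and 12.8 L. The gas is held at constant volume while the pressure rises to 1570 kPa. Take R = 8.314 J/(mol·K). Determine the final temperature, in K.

T₁ = P₁V₁/(nR) = 332×12.8/(2.38×8.314) = 215 K.
Isochoric: V stays 12.8 L; P/T = const ⇒ T₂ = 1020 K, P₂ = 1570 kPa.

1020 K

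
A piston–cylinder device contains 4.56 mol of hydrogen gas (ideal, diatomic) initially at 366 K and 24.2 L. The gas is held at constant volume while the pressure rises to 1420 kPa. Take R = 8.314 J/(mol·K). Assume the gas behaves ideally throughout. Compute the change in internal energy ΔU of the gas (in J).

51200 J

P₁ = nRT₁/V₁ = 4.56×8.314×366/24.2 = 573 kPa.
Isochoric: V stays 24.2 L; P/T = const ⇒ T₂ = 906 K, P₂ = 1420 kPa.
For an ideal gas ΔU = nCvΔT with Cv = (5/2)R = 20.8 J/(mol·K).
ΔU = 4.56×20.8×(906−366) = 51200 J.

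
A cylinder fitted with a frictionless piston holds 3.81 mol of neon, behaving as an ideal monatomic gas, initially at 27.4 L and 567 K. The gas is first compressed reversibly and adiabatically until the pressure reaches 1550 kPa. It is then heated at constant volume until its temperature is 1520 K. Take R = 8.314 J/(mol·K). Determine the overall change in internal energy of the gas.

P₁ = nRT₁/V₁ = 3.81×8.314×567/27.4 = 655 kPa.
Step 1 — Adiabatic: T₂/T₁ = (P₂/P₁)^((γ−1)/γ) ⇒ T₂ = 567×(2.36)^0.400 = 800 K; V₂ = 16.3 L.
ΔU = nCvΔT = 3.81×12.5×(800−567) = 11100 J.
Q = 0 for an adiabatic process, so W = −ΔU = -11100 J.
State after step 1: P = 1550 kPa, V = 16.3 L, T = 800 K.
Step 2 — Isochoric: V stays 16.3 L; P/T = const ⇒ T₂ = 1520 K, P₂ = 2950 kPa.
W = 0 (no volume change).
ΔU = nCvΔT = 3.81×12.5×(1520−800) = 34200 J.
Q = ΔU = 34200 J.
Net over both steps: W = -11100 J, Q = 34200 J, ΔU = 45300 J.

45300 J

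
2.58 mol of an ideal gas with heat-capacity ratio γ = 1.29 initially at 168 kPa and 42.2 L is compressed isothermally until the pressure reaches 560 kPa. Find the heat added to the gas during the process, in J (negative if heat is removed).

-8540 J

T₁ = P₁V₁/(nR) = 168×42.2/(2.58×8.314) = 331 K.
Isothermal: T stays 331 K; PV = const ⇒ V₂ = 12.7 L, P₂ = 560 kPa.
ΔU = 0 (ideal gas, T constant).
W = nRT ln(V₂/V₁) = 2.58×8.314×331×ln(0.300) = -8540 J.
Q = ΔU + W = -8540 J.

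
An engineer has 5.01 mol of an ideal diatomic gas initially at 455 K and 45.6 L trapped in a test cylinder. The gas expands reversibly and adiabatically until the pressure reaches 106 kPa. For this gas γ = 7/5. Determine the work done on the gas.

-15300 J

P₁ = nRT₁/V₁ = 5.01×8.314×455/45.6 = 416 kPa.
Adiabatic: T₂/T₁ = (P₂/P₁)^((γ−1)/γ) ⇒ T₂ = 455×(0.255)^0.286 = 308 K; V₂ = 121 L.
ΔU = nCvΔT = 5.01×20.8×(308−455) = -15300 J.
Q = 0 for an adiabatic process, so W = −ΔU = 15300 J.
Work done on the gas = −W_by = -15300 J.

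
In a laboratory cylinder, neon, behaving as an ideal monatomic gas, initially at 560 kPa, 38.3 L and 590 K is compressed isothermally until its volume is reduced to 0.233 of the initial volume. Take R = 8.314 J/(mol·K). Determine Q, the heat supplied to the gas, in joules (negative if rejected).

n = P₁V₁/(RT₁) = 560×38.3/(8.314×590) = 4.37 mol.
Isothermal: T stays 590 K; PV = const ⇒ V₂ = 8.92 L, P₂ = 2400 kPa.
ΔU = 0 (ideal gas, T constant).
W = nRT ln(V₂/V₁) = 4.37×8.314×590×ln(0.233) = -31200 J.
Q = ΔU + W = -31200 J.

-31200 J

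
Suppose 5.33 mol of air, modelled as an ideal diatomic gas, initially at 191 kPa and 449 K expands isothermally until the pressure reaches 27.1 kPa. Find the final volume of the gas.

734 L

V₁ = nRT₁/P₁ = 5.33×8.314×449/191 = 104 L.
Isothermal: T stays 449 K; PV = const ⇒ V₂ = 734 L, P₂ = 27.1 kPa.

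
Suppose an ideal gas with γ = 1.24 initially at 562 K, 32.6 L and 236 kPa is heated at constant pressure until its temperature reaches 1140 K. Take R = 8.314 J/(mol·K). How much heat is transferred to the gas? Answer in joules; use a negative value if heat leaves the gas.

40900 J

n = P₁V₁/(RT₁) = 236×32.6/(8.314×562) = 1.65 mol.
Isobaric: P stays 236 kPa; V/T = const ⇒ T₂ = 1140 K, V₂ = 66.1 L.
W = PΔV = 236×(66.1−32.6) kPa·L = 7910 J.
ΔU = nCvΔT = 1.65×34.6×(1140−562) = 33000 J.
Q = ΔU + W = nCpΔT = 40900 J.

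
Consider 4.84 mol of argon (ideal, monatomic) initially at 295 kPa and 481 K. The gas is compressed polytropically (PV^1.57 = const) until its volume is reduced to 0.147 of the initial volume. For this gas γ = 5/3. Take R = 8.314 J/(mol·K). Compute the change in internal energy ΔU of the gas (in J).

57600 J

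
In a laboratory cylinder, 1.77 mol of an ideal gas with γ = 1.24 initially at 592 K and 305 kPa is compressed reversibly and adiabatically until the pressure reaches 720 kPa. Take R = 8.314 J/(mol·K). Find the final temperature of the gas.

V₁ = nRT₁/P₁ = 1.77×8.314×592/305 = 28.6 L.
Adiabatic: T₂/T₁ = (P₂/P₁)^((γ−1)/γ) ⇒ T₂ = 592×(2.36)^0.194 = 699 K; V₂ = 14.3 L.

699 K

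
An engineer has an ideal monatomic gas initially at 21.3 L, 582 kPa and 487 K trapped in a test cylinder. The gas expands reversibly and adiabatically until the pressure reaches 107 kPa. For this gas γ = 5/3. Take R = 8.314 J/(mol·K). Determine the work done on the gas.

-9150 J

n = P₁V₁/(RT₁) = 582×21.3/(8.314×487) = 3.06 mol.
Adiabatic: T₂/T₁ = (P₂/P₁)^((γ−1)/γ) ⇒ T₂ = 487×(0.184)^0.400 = 247 K; V₂ = 58.8 L.
ΔU = nCvΔT = 3.06×12.5×(247−487) = -9150 J.
Q = 0 for an adiabatic process, so W = −ΔU = 9150 J.
Work done on the gas = −W_by = -9150 J.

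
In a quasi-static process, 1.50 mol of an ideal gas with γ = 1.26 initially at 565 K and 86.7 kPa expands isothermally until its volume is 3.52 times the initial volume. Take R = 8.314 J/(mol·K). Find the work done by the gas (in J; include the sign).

V₁ = nRT₁/P₁ = 1.50×8.314×565/86.7 = 81.3 L.
Isothermal: T stays 565 K; PV = const ⇒ V₂ = 286 L, P₂ = 24.6 kPa.
W = nRT ln(V₂/V₁) = 1.50×8.314×565×ln(3.52) = 8870 J.

8870 J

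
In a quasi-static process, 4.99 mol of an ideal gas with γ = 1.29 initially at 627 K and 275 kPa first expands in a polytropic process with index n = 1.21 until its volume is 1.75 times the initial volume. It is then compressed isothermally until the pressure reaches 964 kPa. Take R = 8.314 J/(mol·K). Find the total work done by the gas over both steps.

V₁ = nRT₁/P₁ = 4.99×8.314×627/275 = 94.6 L.
Step 1 — Polytropic n=1.21: T₂ = T₁(V₁/V₂)^(n−1) = 627×(0.571)^0.21 = 557 K; P₂ = P₁(V₁/V₂)^n = 140 kPa.
W = (P₁V₁−P₂V₂)/(n−1) = (275×94.6−140×166)/0.21 = 13700 J.
ΔU = nCvΔT = 4.99×28.7×(557−627) = -9950 J.
Q = ΔU + W = 3790 J.
State after step 1: P = 140 kPa, V = 166 L, T = 557 K.
Step 2 — Isothermal: T stays 557 K; PV = const ⇒ V₂ = 24.0 L, P₂ = 964 kPa.
ΔU = 0 (ideal gas, T constant).
W = nRT ln(V₂/V₁) = 4.99×8.314×557×ln(0.145) = -44700 J.
Q = ΔU + W = -44700 J.
Net over both steps: W = -30900 J, Q = -40900 J, ΔU = -9950 J.

-30900 J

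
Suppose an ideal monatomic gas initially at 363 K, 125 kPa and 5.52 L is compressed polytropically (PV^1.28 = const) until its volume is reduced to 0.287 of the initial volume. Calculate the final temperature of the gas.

515 K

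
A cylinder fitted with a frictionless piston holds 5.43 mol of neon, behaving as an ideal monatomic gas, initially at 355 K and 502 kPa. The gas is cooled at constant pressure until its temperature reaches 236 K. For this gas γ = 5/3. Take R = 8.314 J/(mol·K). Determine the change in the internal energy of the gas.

-8060 J

V₁ = nRT₁/P₁ = 5.43×8.314×355/502 = 31.9 L.
Isobaric: P stays 502 kPa; V/T = const ⇒ T₂ = 236 K, V₂ = 21.2 L.
For an ideal gas ΔU = nCvΔT with Cv = (3/2)R = 12.5 J/(mol·K).
ΔU = 5.43×12.5×(236−355) = -8060 J.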